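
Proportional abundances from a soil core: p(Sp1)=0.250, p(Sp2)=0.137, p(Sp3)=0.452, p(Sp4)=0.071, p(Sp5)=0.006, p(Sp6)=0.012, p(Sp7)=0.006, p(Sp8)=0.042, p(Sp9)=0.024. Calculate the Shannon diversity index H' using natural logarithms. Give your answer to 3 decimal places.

1.503

Each pᵢ ln pᵢ term (working shown to 5 dp, full precision carried): 0.25×(-1.38629)=-0.34657, 0.137×(-1.98777)=-0.27233, 0.452×(-0.79407)=-0.35892, 0.071×(-2.64508)=-0.18780, 0.006×(-5.11600)=-0.03070, 0.012×(-4.42285)=-0.05307, 0.006×(-5.11600)=-0.03070, 0.042×(-3.17009)=-0.13314, 0.024×(-3.72970)=-0.08951.
Sum = -1.50274, so H' = 1.503.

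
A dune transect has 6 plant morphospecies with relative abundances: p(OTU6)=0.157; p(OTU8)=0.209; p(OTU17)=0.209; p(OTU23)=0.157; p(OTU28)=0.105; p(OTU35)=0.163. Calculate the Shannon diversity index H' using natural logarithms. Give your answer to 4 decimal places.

Each pᵢ ln pᵢ term (working shown to 6 dp, full precision carried): 0.157×(-1.851509)=-0.290687, 0.209×(-1.565421)=-0.327173, 0.209×(-1.565421)=-0.327173, 0.157×(-1.851509)=-0.290687, 0.105×(-2.253795)=-0.236648, 0.163×(-1.814005)=-0.295683.
Sum = -1.768051, so H' = 1.7681.

1.7681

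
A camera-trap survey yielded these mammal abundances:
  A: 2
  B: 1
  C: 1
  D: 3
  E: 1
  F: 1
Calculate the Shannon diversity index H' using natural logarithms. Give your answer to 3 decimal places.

Total N = 2+1+1+3+1+1 = 9, so the proportions are 0.22222, 0.11111, 0.11111, 0.33333, 0.11111, 0.11111 (working shown to 5 dp, full precision carried).
Each pᵢ ln pᵢ term: 0.22222×(-1.50408)=-0.33424, 0.11111×(-2.19722)=-0.24414, 0.11111×(-2.19722)=-0.24414, 0.33333×(-1.09861)=-0.36620, 0.11111×(-2.19722)=-0.24414, 0.11111×(-2.19722)=-0.24414.
Sum = -1.67699, so H' = 1.677.

1.677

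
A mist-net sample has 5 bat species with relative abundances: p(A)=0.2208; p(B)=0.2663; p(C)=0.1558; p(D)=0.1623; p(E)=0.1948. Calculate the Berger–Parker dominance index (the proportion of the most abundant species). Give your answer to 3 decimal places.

The largest proportion is 0.2663, i.e. d = 0.266 to 3 decimal places.

0.266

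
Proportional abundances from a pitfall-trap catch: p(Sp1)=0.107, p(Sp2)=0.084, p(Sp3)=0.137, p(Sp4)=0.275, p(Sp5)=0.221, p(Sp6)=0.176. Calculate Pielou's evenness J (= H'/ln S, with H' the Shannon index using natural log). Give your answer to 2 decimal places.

0.96

H' = −Σ pᵢ ln pᵢ = −((-0.2391) + (-0.2081) + (-0.2723) + (-0.3550) + (-0.3336) + (-0.3058)) = 1.7139 (working shown to 4 dp, full precision carried).
With S = 6 species, ln S = 1.7918, so J = 1.7139/1.7918 = 0.9566, i.e. 0.96 to 2 decimal places.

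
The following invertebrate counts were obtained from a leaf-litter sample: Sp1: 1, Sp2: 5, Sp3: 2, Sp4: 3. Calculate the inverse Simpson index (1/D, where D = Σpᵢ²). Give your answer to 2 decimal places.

3.10

Total N = 1+5+2+3 = 11, so the proportions are 0.09091, 0.45455, 0.18182, 0.27273 (working shown to 5 dp, full precision carried).
D = 0.09091² + 0.45455² + 0.18182² + 0.27273² = 0.00826 + 0.20661 + 0.03306 + 0.07438 = 0.32231.
So 1/D = 3.1026, i.e. 3.10 to 2 decimal places.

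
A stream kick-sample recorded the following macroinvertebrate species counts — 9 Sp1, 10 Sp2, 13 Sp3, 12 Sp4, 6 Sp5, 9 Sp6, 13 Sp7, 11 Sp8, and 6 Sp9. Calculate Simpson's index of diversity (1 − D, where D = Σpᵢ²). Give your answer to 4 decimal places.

0.8817

Total N = 9+10+13+12+6+9+13+11+6 = 89, so the proportions are 0.101124, 0.11236, 0.146067, 0.134831, 0.067416, 0.101124, 0.146067, 0.123596, 0.067416 (working shown to 6 dp, full precision carried).
D = 0.101124² + 0.11236² + 0.146067² + 0.134831² + 0.067416² + 0.101124² + 0.146067² + 0.123596² + 0.067416² = 0.010226 + 0.012625 + 0.021336 + 0.018180 + 0.004545 + 0.010226 + 0.021336 + 0.015276 + 0.004545 = 0.118293.
So 1 − D = 0.881707, i.e. 0.8817 to 4 decimal places.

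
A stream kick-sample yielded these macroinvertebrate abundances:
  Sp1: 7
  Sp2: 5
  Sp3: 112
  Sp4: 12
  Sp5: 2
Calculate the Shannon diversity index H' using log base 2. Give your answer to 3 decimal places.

1.031

Total N = 7+5+112+12+2 = 138, so the proportions are 0.05072, 0.03623, 0.81159, 0.08696, 0.01449 (working shown to 5 dp, full precision carried).
Each pᵢ log₂ pᵢ term: 0.05072×(-4.30117)=-0.21818, 0.03623×(-4.78660)=-0.17343, 0.81159×(-0.30117)=-0.24443, 0.08696×(-3.52356)=-0.30640, 0.01449×(-6.10852)=-0.08853.
Sum = -1.03096, so H' = 1.031.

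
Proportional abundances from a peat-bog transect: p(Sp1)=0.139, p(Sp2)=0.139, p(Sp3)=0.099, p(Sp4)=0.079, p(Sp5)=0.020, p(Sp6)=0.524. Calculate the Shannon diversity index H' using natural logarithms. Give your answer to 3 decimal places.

1.395

Each pᵢ ln pᵢ term (working shown to 5 dp, full precision carried): 0.139×(-1.97328)=-0.27429, 0.139×(-1.97328)=-0.27429, 0.099×(-2.31264)=-0.22895, 0.079×(-2.53831)=-0.20053, 0.02×(-3.91202)=-0.07824, 0.524×(-0.64626)=-0.33864.
Sum = -1.39493, so H' = 1.395.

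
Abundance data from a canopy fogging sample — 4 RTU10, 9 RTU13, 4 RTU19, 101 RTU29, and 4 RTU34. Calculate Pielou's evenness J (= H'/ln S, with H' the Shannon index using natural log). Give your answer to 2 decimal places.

Total N = 4+9+4+101+4 = 122, so the proportions are 0.0328, 0.0738, 0.0328, 0.8279, 0.0328 (working shown to 4 dp, full precision carried).
H' = −Σ pᵢ ln pᵢ = −((-0.1121) + (-0.1923) + (-0.1121) + (-0.1564) + (-0.1121)) = 0.6849.
With S = 5 species, ln S = 1.6094, so J = 0.6849/1.6094 = 0.4255, i.e. 0.43 to 2 decimal places.

0.43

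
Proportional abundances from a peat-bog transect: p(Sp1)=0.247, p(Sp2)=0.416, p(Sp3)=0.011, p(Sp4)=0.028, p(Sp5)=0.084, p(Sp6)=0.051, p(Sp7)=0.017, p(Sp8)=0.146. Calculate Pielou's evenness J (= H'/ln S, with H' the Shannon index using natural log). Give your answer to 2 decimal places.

0.76

H' = −Σ pᵢ ln pᵢ = −((-0.3454) + (-0.3649) + (-0.0496) + (-0.1001) + (-0.2081) + (-0.1518) + (-0.0693) + (-0.2809)) = 1.5700 (working shown to 4 dp, full precision carried).
With S = 8 species, ln S = 2.0794, so J = 1.5700/2.0794 = 0.7550, i.e. 0.76 to 2 decimal places.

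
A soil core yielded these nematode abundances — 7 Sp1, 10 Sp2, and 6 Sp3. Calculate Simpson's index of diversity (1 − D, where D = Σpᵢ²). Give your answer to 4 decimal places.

0.6503

Total N = 7+10+6 = 23, so the proportions are 0.304348, 0.434783, 0.26087 (working shown to 6 dp, full precision carried).
D = 0.304348² + 0.434783² + 0.26087² = 0.092628 + 0.189036 + 0.068053 = 0.349716.
So 1 − D = 0.650284, i.e. 0.6503 to 4 decimal places.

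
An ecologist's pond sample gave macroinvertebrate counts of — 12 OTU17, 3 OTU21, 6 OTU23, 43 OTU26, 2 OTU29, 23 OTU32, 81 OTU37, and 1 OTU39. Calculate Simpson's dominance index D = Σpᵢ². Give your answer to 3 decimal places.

Total N = 12+3+6+43+2+23+81+1 = 171, so the proportions are 0.07018, 0.01754, 0.03509, 0.25146, 0.0117, 0.1345, 0.47368, 0.00585 (working shown to 5 dp, full precision carried).
D = 0.07018² + 0.01754² + 0.03509² + 0.25146² + 0.0117² + 0.1345² + 0.47368² + 0.00585² = 0.00492 + 0.00031 + 0.00123 + 0.06323 + 0.00014 + 0.01809 + 0.22438 + 0.00003 = 0.31234.
To 3 decimal places, D = 0.312.

0.312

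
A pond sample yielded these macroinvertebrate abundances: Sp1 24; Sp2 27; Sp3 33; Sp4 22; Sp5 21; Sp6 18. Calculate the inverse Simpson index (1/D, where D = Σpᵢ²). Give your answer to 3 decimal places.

Total N = 24+27+33+22+21+18 = 145, so the proportions are 0.1655172, 0.1862069, 0.2275862, 0.1517241, 0.1448276, 0.1241379 (working shown to 7 dp, full precision carried).
D = 0.1655172² + 0.1862069² + 0.2275862² + 0.1517241² + 0.1448276² + 0.1241379² = 0.0273960 + 0.0346730 + 0.0517955 + 0.0230202 + 0.0209750 + 0.0154102 = 0.1732699.
So 1/D = 5.77134, i.e. 5.771 to 3 decimal places.

5.771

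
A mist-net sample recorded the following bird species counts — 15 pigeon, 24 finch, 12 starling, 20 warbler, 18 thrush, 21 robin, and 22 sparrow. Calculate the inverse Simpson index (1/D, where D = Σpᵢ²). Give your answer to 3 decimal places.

Total N = 15+24+12+20+18+21+22 = 132, so the proportions are 0.1136364, 0.1818182, 0.0909091, 0.1515152, 0.1363636, 0.1590909, 0.1666667 (working shown to 7 dp, full precision carried).
D = 0.1136364² + 0.1818182² + 0.0909091² + 0.1515152² + 0.1363636² + 0.1590909² + 0.1666667² = 0.0129132 + 0.0330579 + 0.0082645 + 0.0229568 + 0.0185950 + 0.0253099 + 0.0277778 = 0.1488751.
So 1/D = 6.71704, i.e. 6.717 to 3 decimal places.

6.717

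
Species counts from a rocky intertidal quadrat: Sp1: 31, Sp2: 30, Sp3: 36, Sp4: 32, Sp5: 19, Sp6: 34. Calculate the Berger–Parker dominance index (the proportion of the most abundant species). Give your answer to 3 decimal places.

0.198

Total N = 31+30+36+32+19+34 = 182, so the proportions are 0.17033, 0.16484, 0.1978, 0.17582, 0.1044, 0.18681 (working shown to 5 dp, full precision carried).
The largest proportion is 0.1978, i.e. d = 0.198 to 3 decimal places.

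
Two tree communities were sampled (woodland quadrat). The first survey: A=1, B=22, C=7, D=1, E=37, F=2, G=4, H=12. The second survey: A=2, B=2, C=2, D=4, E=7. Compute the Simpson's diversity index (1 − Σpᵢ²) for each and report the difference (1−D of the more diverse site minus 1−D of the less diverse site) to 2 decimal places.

0.01

The first survey: N=86, proportions 0.0116, 0.2558, 0.0814, 0.0116, 0.4302, 0.0233, 0.0465, 0.1395, giving 1−D = 0.7204 (working shown to 4 dp, full precision carried).
The second survey: N=17, proportions 0.1176, 0.1176, 0.1176, 0.2353, 0.4118, giving 1−D = 0.7336.
Difference = |0.7204 − 0.7336| = 0.0132, i.e. 0.01 to 2 decimal places.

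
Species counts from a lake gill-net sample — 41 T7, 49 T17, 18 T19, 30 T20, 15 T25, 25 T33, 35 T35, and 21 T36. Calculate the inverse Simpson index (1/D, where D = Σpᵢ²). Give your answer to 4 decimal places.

Total N = 41+49+18+30+15+25+35+21 = 234, so the proportions are 0.17521368, 0.20940171, 0.07692308, 0.12820513, 0.06410256, 0.10683761, 0.14957265, 0.08974359 (working shown to 8 dp, full precision carried).
D = 0.17521368² + 0.20940171² + 0.07692308² + 0.12820513² + 0.06410256² + 0.10683761² + 0.14957265² + 0.08974359² = 0.03069983 + 0.04384908 + 0.00591716 + 0.01643655 + 0.00410914 + 0.01141427 + 0.02237198 + 0.00805391 = 0.14285192.
So 1/D = 7.000256, i.e. 7.0003 to 4 decimal places.

7.0003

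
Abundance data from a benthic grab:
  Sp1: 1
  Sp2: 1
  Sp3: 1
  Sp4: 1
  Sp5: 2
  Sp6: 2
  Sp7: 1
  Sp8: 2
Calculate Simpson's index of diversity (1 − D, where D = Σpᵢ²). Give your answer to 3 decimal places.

0.860

Total N = 1+1+1+1+2+2+1+2 = 11, so the proportions are 0.09091, 0.09091, 0.09091, 0.09091, 0.18182, 0.18182, 0.09091, 0.18182 (working shown to 5 dp, full precision carried).
D = 0.09091² + 0.09091² + 0.09091² + 0.09091² + 0.18182² + 0.18182² + 0.09091² + 0.18182² = 0.00826 + 0.00826 + 0.00826 + 0.00826 + 0.03306 + 0.03306 + 0.00826 + 0.03306 = 0.14050.
So 1 − D = 0.85950, i.e. 0.860 to 3 decimal places.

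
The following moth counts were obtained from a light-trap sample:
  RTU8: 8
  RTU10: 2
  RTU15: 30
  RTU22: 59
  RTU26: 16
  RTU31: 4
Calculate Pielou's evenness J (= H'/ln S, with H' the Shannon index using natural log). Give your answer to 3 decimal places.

Total N = 8+2+30+59+16+4 = 119, so the proportions are 0.06723, 0.01681, 0.2521, 0.4958, 0.13445, 0.03361 (working shown to 5 dp, full precision carried).
H' = −Σ pᵢ ln pᵢ = −((-0.18149) + (-0.06867) + (-0.34738) + (-0.34785) + (-0.26979) + (-0.11404)) = 1.32922.
With S = 6 species, ln S = 1.79176, so J = 1.32922/1.79176 = 0.74185, i.e. 0.742 to 3 decimal places.

0.742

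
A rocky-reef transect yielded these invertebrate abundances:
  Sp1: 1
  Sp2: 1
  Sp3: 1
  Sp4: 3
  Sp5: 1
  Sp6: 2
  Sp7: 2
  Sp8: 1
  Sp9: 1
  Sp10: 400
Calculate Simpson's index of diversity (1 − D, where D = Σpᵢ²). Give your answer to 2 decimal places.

Total N = 1+1+1+3+1+2+2+1+1+400 = 413, so the proportions are 0.0024, 0.0024, 0.0024, 0.0073, 0.0024, 0.0048, 0.0048, 0.0024, 0.0024, 0.9685 (working shown to 4 dp, full precision carried).
D = 0.0024² + 0.0024² + 0.0024² + 0.0073² + 0.0024² + 0.0048² + 0.0048² + 0.0024² + 0.0024² + 0.9685² = 0.0000 + 0.0000 + 0.0000 + 0.0001 + 0.0000 + 0.0000 + 0.0000 + 0.0000 + 0.0000 + 0.9380 = 0.9382.
So 1 − D = 0.0618, i.e. 0.06 to 2 decimal places.

0.06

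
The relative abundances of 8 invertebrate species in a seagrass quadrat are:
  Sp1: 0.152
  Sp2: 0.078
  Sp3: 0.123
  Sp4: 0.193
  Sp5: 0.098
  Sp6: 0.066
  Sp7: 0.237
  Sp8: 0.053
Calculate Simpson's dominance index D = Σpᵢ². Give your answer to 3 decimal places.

0.155

D = 0.152² + 0.078² + 0.123² + 0.193² + 0.098² + 0.066² + 0.237² + 0.053² = 0.02310 + 0.00608 + 0.01513 + 0.03725 + 0.00960 + 0.00436 + 0.05617 + 0.00281 = 0.15450 (working shown to 5 dp, full precision carried).
To 3 decimal places, D = 0.155.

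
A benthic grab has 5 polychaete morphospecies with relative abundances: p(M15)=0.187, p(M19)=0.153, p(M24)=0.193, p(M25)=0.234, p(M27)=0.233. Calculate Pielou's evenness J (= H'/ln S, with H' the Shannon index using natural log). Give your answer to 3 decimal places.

0.993

H' = −Σ pᵢ ln pᵢ = −((-0.31353) + (-0.28723) + (-0.31750) + (-0.33987) + (-0.33942)) = 1.59754 (working shown to 5 dp, full precision carried).
With S = 5 species, ln S = 1.60944, so J = 1.59754/1.60944 = 0.99261, i.e. 0.993 to 3 decimal places.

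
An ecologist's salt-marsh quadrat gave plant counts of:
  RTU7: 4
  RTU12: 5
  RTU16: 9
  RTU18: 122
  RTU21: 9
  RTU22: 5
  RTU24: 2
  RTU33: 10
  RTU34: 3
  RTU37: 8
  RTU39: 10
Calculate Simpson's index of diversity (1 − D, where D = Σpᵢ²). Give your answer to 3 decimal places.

Total N = 4+5+9+122+9+5+2+10+3+8+10 = 187, so the proportions are 0.02139, 0.02674, 0.04813, 0.65241, 0.04813, 0.02674, 0.0107, 0.05348, 0.01604, 0.04278, 0.05348 (working shown to 5 dp, full precision carried).
D = 0.02139² + 0.02674² + 0.04813² + 0.65241² + 0.04813² + 0.02674² + 0.0107² + 0.05348² + 0.01604² + 0.04278² + 0.05348² = 0.00046 + 0.00071 + 0.00232 + 0.42563 + 0.00232 + 0.00071 + 0.00011 + 0.00286 + 0.00026 + 0.00183 + 0.00286 = 0.44008.
So 1 − D = 0.55992, i.e. 0.560 to 3 decimal places.

0.560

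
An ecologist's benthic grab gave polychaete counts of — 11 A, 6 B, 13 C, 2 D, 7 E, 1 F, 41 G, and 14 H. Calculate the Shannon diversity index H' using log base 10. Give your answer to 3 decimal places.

0.722

Total N = 11+6+13+2+7+1+41+14 = 95, so the proportions are 0.11579, 0.06316, 0.13684, 0.02105, 0.07368, 0.01053, 0.43158, 0.14737 (working shown to 5 dp, full precision carried).
Each pᵢ log₁₀ pᵢ term: 0.11579×(-0.93633)=-0.10842, 0.06316×(-1.19957)=-0.07576, 0.13684×(-0.86378)=-0.11820, 0.02105×(-1.67669)=-0.03530, 0.07368×(-1.13263)=-0.08346, 0.01053×(-1.97772)=-0.02082, 0.43158×(-0.36494)=-0.15750, 0.14737×(-0.83160)=-0.12255.
Sum = -0.72201, so H' = 0.722.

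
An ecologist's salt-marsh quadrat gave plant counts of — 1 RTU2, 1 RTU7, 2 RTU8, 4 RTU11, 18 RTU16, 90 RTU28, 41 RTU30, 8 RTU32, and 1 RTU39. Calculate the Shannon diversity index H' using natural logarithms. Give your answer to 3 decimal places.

1.300

Total N = 1+1+2+4+18+90+41+8+1 = 166, so the proportions are 0.00602, 0.00602, 0.01205, 0.0241, 0.10843, 0.54217, 0.24699, 0.04819, 0.00602 (working shown to 5 dp, full precision carried).
Each pᵢ ln pᵢ term: 0.00602×(-5.11199)=-0.03080, 0.00602×(-5.11199)=-0.03080, 0.01205×(-4.41884)=-0.05324, 0.0241×(-3.72569)=-0.08978, 0.10843×(-2.22162)=-0.24090, 0.54217×(-0.61218)=-0.33190, 0.24699×(-1.39842)=-0.34539, 0.04819×(-3.03255)=-0.14615, 0.00602×(-5.11199)=-0.03080.
Sum = -1.29974, so H' = 1.300.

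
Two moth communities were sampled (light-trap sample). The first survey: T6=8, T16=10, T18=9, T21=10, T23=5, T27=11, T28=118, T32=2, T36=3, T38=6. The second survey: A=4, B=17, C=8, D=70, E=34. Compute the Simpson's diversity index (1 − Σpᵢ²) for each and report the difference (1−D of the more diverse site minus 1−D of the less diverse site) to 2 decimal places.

The first survey: N=182, proportions 0.04396, 0.05495, 0.04945, 0.05495, 0.02747, 0.06044, 0.64835, 0.01099, 0.01648, 0.03297, giving 1−D = 0.56334 (working shown to 5 dp, full precision carried).
The second survey: N=133, proportions 0.03008, 0.12782, 0.06015, 0.52632, 0.25564, giving 1−D = 0.63678.
Difference = |0.56334 − 0.63678| = 0.07344, i.e. 0.07 to 2 decimal places.

0.07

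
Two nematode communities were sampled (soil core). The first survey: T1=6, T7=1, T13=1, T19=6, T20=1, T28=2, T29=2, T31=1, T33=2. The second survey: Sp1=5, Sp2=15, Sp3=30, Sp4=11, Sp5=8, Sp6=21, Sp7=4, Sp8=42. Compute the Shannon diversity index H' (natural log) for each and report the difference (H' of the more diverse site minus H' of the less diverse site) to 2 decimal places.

The first survey: N=22, proportions 0.2727, 0.0455, 0.0455, 0.2727, 0.0455, 0.0909, 0.0909, 0.0455, 0.0909, giving H' = 1.9247 (working shown to 4 dp, full precision carried).
The second survey: N=136, proportions 0.0368, 0.1103, 0.2206, 0.0809, 0.0588, 0.1544, 0.0294, 0.3088, giving H' = 1.8231.
Difference = |1.9247 − 1.8231| = 0.1016, i.e. 0.10 to 2 decimal places.

0.10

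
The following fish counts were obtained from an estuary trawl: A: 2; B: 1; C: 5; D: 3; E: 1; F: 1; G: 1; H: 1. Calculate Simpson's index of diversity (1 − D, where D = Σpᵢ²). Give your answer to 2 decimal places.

0.81

Total N = 2+1+5+3+1+1+1+1 = 15, so the proportions are 0.1333, 0.0667, 0.3333, 0.2, 0.0667, 0.0667, 0.0667, 0.0667 (working shown to 4 dp, full precision carried).
D = 0.1333² + 0.0667² + 0.3333² + 0.2² + 0.0667² + 0.0667² + 0.0667² + 0.0667² = 0.0178 + 0.0044 + 0.1111 + 0.0400 + 0.0044 + 0.0044 + 0.0044 + 0.0044 = 0.1911.
So 1 − D = 0.8089, i.e. 0.81 to 2 decimal places.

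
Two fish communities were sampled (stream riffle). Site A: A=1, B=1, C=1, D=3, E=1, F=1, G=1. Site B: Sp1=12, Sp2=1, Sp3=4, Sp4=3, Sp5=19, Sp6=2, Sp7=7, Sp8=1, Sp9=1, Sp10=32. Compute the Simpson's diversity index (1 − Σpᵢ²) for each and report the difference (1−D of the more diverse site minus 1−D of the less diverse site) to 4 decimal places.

0.0543

Site A: N=9, proportions 0.111111, 0.111111, 0.111111, 0.333333, 0.111111, 0.111111, 0.111111, giving 1−D = 0.814815 (working shown to 6 dp, full precision carried).
Site B: N=82, proportions 0.146341, 0.012195, 0.04878, 0.036585, 0.231707, 0.02439, 0.085366, 0.012195, 0.012195, 0.390244, giving 1−D = 0.760559.
Difference = |0.814815 − 0.760559| = 0.054256, i.e. 0.0543 to 4 decimal places.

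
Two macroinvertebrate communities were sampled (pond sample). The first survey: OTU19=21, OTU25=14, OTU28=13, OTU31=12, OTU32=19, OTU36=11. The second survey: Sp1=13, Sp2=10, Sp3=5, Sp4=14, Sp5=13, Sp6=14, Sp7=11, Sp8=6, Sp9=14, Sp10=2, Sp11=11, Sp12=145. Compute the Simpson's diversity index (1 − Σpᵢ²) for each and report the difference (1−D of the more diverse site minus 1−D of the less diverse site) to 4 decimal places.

0.1591

The first survey: N=90, proportions 0.233333, 0.155556, 0.144444, 0.133333, 0.211111, 0.122222, giving 1−D = 0.823210 (working shown to 6 dp, full precision carried).
The second survey: N=258, proportions 0.050388, 0.03876, 0.01938, 0.054264, 0.050388, 0.054264, 0.042636, 0.023256, 0.054264, 0.007752, 0.042636, 0.562016, giving 1−D = 0.664113.
Difference = |0.823210 − 0.664113| = 0.159097, i.e. 0.1591 to 4 decimal places.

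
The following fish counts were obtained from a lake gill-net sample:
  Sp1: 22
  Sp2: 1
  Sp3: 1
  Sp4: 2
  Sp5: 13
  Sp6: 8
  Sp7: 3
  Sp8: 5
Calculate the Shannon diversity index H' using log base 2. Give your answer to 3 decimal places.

2.353

Total N = 22+1+1+2+13+8+3+5 = 55, so the proportions are 0.4, 0.01818, 0.01818, 0.03636, 0.23636, 0.14545, 0.05455, 0.09091 (working shown to 5 dp, full precision carried).
Each pᵢ log₂ pᵢ term: 0.4×(-1.32193)=-0.52877, 0.01818×(-5.78136)=-0.10512, 0.01818×(-5.78136)=-0.10512, 0.03636×(-4.78136)=-0.17387, 0.23636×(-2.08092)=-0.49185, 0.14545×(-2.78136)=-0.40456, 0.05455×(-4.19640)=-0.22889, 0.09091×(-3.45943)=-0.31449.
Sum = -2.35267, so H' = 2.353.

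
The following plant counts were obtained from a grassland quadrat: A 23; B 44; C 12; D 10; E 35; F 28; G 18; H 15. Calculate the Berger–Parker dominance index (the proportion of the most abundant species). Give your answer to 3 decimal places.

Total N = 23+44+12+10+35+28+18+15 = 185, so the proportions are 0.12432, 0.23784, 0.06486, 0.05405, 0.18919, 0.15135, 0.0973, 0.08108 (working shown to 5 dp, full precision carried).
The largest proportion is 0.23784, i.e. d = 0.238 to 3 decimal places.

0.238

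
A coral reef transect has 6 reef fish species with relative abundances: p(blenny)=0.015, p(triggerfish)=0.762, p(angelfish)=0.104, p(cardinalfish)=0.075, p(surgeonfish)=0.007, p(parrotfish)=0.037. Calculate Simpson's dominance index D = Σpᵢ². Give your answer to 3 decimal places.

0.599

D = 0.015² + 0.762² + 0.104² + 0.075² + 0.007² + 0.037² = 0.00022 + 0.58064 + 0.01082 + 0.00562 + 0.00005 + 0.00137 = 0.59873 (working shown to 5 dp, full precision carried).
To 3 decimal places, D = 0.599.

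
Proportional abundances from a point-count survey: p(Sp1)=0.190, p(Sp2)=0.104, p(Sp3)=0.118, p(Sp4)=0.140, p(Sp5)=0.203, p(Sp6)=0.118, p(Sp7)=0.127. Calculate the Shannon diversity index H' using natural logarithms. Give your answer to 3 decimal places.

1.916

Each pᵢ ln pᵢ term (working shown to 5 dp, full precision carried): 0.19×(-1.66073)=-0.31554, 0.104×(-2.26336)=-0.23539, 0.118×(-2.13707)=-0.25217, 0.14×(-1.96611)=-0.27526, 0.203×(-1.59455)=-0.32369, 0.118×(-2.13707)=-0.25217, 0.127×(-2.06357)=-0.26207.
Sum = -1.91630, so H' = 1.916.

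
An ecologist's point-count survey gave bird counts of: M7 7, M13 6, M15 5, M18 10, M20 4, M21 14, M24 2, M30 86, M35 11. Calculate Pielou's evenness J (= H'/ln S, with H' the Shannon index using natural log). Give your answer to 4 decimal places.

0.6681

Total N = 7+6+5+10+4+14+2+86+11 = 145, so the proportions are 0.048276, 0.041379, 0.034483, 0.068966, 0.027586, 0.096552, 0.013793, 0.593103, 0.075862 (working shown to 6 dp, full precision carried).
H' = −Σ pᵢ ln pᵢ = −((-0.146316) + (-0.131792) + (-0.116114) + (-0.184424) + (-0.099047) + (-0.225707) + (-0.059084) + (-0.309829) + (-0.195636)) = 1.467948.
With S = 9 species, ln S = 2.197225, so J = 1.467948/2.197225 = 0.668092, i.e. 0.6681 to 4 decimal places.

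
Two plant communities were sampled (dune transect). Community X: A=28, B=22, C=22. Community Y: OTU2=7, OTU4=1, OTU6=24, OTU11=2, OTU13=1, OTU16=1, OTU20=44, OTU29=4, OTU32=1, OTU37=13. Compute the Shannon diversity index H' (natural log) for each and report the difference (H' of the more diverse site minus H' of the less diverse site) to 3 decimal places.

0.466

Community X: N=72, proportions 0.38889, 0.30556, 0.30556, giving H' = 1.09184 (working shown to 5 dp, full precision carried).
Community Y: N=98, proportions 0.07143, 0.0102, 0.2449, 0.02041, 0.0102, 0.0102, 0.44898, 0.04082, 0.0102, 0.13265, giving H' = 1.55767.
Difference = |1.09184 − 1.55767| = 0.46583, i.e. 0.466 to 3 decimal places.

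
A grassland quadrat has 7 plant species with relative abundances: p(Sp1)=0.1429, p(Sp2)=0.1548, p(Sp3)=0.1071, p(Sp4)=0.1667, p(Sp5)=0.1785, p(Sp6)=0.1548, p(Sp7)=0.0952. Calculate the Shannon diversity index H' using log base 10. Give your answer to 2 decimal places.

0.84

Each pᵢ log₁₀ pᵢ term (working shown to 4 dp, full precision carried): 0.1429×(-0.8450)=-0.1207, 0.1548×(-0.8102)=-0.1254, 0.1071×(-0.9702)=-0.1039, 0.1667×(-0.7781)=-0.1297, 0.1785×(-0.7484)=-0.1336, 0.1548×(-0.8102)=-0.1254, 0.0952×(-1.0214)=-0.0972.
Sum = -0.8360, so H' = 0.84.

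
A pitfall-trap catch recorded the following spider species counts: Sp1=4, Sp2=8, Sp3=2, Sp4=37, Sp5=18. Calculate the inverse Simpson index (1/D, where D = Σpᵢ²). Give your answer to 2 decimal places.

Total N = 4+8+2+37+18 = 69, so the proportions are 0.05797, 0.11594, 0.02899, 0.53623, 0.26087 (working shown to 5 dp, full precision carried).
D = 0.05797² + 0.11594² + 0.02899² + 0.53623² + 0.26087² = 0.00336 + 0.01344 + 0.00084 + 0.28754 + 0.06805 = 0.37324.
So 1/D = 2.6792, i.e. 2.68 to 2 decimal places.

2.68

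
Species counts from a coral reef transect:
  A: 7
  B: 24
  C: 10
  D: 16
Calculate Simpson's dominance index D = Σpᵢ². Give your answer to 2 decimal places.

0.30

Total N = 7+24+10+16 = 57, so the proportions are 0.1228, 0.4211, 0.1754, 0.2807 (working shown to 4 dp, full precision carried).
D = 0.1228² + 0.4211² + 0.1754² + 0.2807² = 0.0151 + 0.1773 + 0.0308 + 0.0788 = 0.3019.
To 2 decimal places, D = 0.30.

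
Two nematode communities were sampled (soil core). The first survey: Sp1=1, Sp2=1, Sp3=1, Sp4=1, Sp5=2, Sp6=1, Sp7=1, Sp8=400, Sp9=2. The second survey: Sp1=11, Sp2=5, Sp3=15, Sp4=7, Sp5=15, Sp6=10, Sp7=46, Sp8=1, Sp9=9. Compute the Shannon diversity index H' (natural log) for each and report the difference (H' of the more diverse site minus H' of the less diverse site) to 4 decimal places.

The first survey: N=410, proportions 0.002439, 0.002439, 0.002439, 0.002439, 0.004878, 0.002439, 0.002439, 0.9756098, 0.004878, giving H' = 0.1640635 (working shown to 7 dp, full precision carried).
The second survey: N=119, proportions 0.092437, 0.0420168, 0.1260504, 0.0588235, 0.1260504, 0.0840336, 0.3865546, 0.0084034, 0.0756303, giving H' = 1.8530286.
Difference = |0.1640635 − 1.8530286| = 1.6889651, i.e. 1.6890 to 4 decimal places.

1.6890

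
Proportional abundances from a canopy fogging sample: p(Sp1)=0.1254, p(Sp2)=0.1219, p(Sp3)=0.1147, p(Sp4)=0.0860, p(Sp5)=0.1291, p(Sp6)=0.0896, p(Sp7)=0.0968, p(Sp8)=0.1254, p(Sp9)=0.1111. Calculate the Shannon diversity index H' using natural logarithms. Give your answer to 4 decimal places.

2.1872

Each pᵢ ln pᵢ term (working shown to 6 dp, full precision carried): 0.1254×(-2.076247)=-0.260361, 0.1219×(-2.104554)=-0.256545, 0.1147×(-2.165435)=-0.248375, 0.086×(-2.453408)=-0.210993, 0.1291×(-2.047168)=-0.264289, 0.0896×(-2.412400)=-0.216151, 0.0968×(-2.335108)=-0.226038, 0.1254×(-2.076247)=-0.260361, 0.1111×(-2.197325)=-0.244123.
Sum = -2.187238, so H' = 2.1872.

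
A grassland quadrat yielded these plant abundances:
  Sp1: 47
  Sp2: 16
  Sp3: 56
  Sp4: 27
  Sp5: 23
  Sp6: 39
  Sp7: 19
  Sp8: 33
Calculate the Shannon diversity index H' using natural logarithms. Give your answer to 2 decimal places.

Total N = 47+16+56+27+23+39+19+33 = 260, so the proportions are 0.1808, 0.0615, 0.2154, 0.1038, 0.0885, 0.15, 0.0731, 0.1269 (working shown to 4 dp, full precision carried).
Each pᵢ ln pᵢ term: 0.1808×(-1.7105)=-0.3092, 0.0615×(-2.7881)=-0.1716, 0.2154×(-1.5353)=-0.3307, 0.1038×(-2.2648)=-0.2352, 0.0885×(-2.4252)=-0.2145, 0.15×(-1.8971)=-0.2846, 0.0731×(-2.6162)=-0.1912, 0.1269×(-2.0642)=-0.2620.
Sum = -1.9990, so H' = 2.00.

2.00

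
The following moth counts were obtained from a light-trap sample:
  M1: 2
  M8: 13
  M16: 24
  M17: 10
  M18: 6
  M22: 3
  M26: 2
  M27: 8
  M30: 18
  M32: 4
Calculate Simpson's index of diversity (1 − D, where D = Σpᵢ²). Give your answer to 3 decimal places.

0.839

Total N = 2+13+24+10+6+3+2+8+18+4 = 90, so the proportions are 0.02222, 0.14444, 0.26667, 0.11111, 0.06667, 0.03333, 0.02222, 0.08889, 0.2, 0.04444 (working shown to 5 dp, full precision carried).
D = 0.02222² + 0.14444² + 0.26667² + 0.11111² + 0.06667² + 0.03333² + 0.02222² + 0.08889² + 0.2² + 0.04444² = 0.00049 + 0.02086 + 0.07111 + 0.01235 + 0.00444 + 0.00111 + 0.00049 + 0.00790 + 0.04000 + 0.00198 = 0.16074.
So 1 − D = 0.83926, i.e. 0.839 to 3 decimal places.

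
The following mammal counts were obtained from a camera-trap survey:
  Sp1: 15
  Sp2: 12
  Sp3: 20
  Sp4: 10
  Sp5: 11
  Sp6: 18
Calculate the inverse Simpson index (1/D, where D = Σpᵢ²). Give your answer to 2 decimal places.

5.63

Total N = 15+12+20+10+11+18 = 86, so the proportions are 0.174419, 0.139535, 0.232558, 0.116279, 0.127907, 0.209302 (working shown to 6 dp, full precision carried).
D = 0.174419² + 0.139535² + 0.232558² + 0.116279² + 0.127907² + 0.209302² = 0.030422 + 0.019470 + 0.054083 + 0.013521 + 0.016360 + 0.043807 = 0.177664.
So 1/D = 5.6286, i.e. 5.63 to 2 decimal places.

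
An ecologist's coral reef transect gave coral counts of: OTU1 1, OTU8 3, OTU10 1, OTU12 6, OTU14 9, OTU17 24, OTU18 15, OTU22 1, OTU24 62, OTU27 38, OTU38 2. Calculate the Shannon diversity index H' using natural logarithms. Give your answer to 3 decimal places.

Total N = 1+3+1+6+9+24+15+1+62+38+2 = 162, so the proportions are 0.00617, 0.01852, 0.00617, 0.03704, 0.05556, 0.14815, 0.09259, 0.00617, 0.38272, 0.23457, 0.01235 (working shown to 5 dp, full precision carried).
Each pᵢ ln pᵢ term: 0.00617×(-5.08760)=-0.03140, 0.01852×(-3.98898)=-0.07387, 0.00617×(-5.08760)=-0.03140, 0.03704×(-3.29584)=-0.12207, 0.05556×(-2.89037)=-0.16058, 0.14815×(-1.90954)=-0.28290, 0.09259×(-2.37955)=-0.22033, 0.00617×(-5.08760)=-0.03140, 0.38272×(-0.96046)=-0.36758, 0.23457×(-1.45001)=-0.34013, 0.01235×(-4.39445)=-0.05425.
Sum = -1.71592, so H' = 1.716.

1.716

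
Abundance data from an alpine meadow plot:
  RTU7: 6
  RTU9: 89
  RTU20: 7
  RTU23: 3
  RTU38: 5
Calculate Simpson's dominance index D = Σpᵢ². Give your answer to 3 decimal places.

Total N = 6+89+7+3+5 = 110, so the proportions are 0.05455, 0.80909, 0.06364, 0.02727, 0.04545 (working shown to 5 dp, full precision carried).
D = 0.05455² + 0.80909² + 0.06364² + 0.02727² + 0.04545² = 0.00298 + 0.65463 + 0.00405 + 0.00074 + 0.00207 = 0.66446.
To 3 decimal places, D = 0.664.

0.664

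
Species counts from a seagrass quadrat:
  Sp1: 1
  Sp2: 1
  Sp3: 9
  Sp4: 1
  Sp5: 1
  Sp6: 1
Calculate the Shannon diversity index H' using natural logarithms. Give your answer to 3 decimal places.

Total N = 1+1+9+1+1+1 = 14, so the proportions are 0.07143, 0.07143, 0.64286, 0.07143, 0.07143, 0.07143 (working shown to 5 dp, full precision carried).
Each pᵢ ln pᵢ term: 0.07143×(-2.63906)=-0.18850, 0.07143×(-2.63906)=-0.18850, 0.64286×(-0.44183)=-0.28404, 0.07143×(-2.63906)=-0.18850, 0.07143×(-2.63906)=-0.18850, 0.07143×(-2.63906)=-0.18850.
Sum = -1.22656, so H' = 1.227.

1.227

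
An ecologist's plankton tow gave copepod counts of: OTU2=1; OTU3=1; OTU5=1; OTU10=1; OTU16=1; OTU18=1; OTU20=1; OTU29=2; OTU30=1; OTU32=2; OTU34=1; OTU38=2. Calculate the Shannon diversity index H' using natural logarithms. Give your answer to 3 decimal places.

2.431

Total N = 1+1+1+1+1+1+1+2+1+2+1+2 = 15, so the proportions are 0.06667, 0.06667, 0.06667, 0.06667, 0.06667, 0.06667, 0.06667, 0.13333, 0.06667, 0.13333, 0.06667, 0.13333 (working shown to 5 dp, full precision carried).
Each pᵢ ln pᵢ term: 0.06667×(-2.70805)=-0.18054, 0.06667×(-2.70805)=-0.18054, 0.06667×(-2.70805)=-0.18054, 0.06667×(-2.70805)=-0.18054, 0.06667×(-2.70805)=-0.18054, 0.06667×(-2.70805)=-0.18054, 0.06667×(-2.70805)=-0.18054, 0.13333×(-2.01490)=-0.26865, 0.06667×(-2.70805)=-0.18054, 0.13333×(-2.01490)=-0.26865, 0.06667×(-2.70805)=-0.18054, 0.13333×(-2.01490)=-0.26865.
Sum = -2.43079, so H' = 2.431.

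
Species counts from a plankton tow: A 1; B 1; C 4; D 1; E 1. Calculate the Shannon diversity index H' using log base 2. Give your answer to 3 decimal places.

Total N = 1+1+4+1+1 = 8, so the proportions are 0.125, 0.125, 0.5, 0.125, 0.125 (working shown to 5 dp, full precision carried).
Each pᵢ log₂ pᵢ term: 0.125×(-3.00000)=-0.37500, 0.125×(-3.00000)=-0.37500, 0.5×(-1.00000)=-0.50000, 0.125×(-3.00000)=-0.37500, 0.125×(-3.00000)=-0.37500.
Sum = -2.00000, so H' = 2.000.

2.000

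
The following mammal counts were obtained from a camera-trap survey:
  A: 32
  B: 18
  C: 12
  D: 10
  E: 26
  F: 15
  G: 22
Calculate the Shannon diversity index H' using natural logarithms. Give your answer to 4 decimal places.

Total N = 32+18+12+10+26+15+22 = 135, so the proportions are 0.237037, 0.133333, 0.088889, 0.074074, 0.192593, 0.111111, 0.162963 (working shown to 6 dp, full precision carried).
Each pᵢ ln pᵢ term: 0.237037×(-1.439539)=-0.341224, 0.133333×(-2.014903)=-0.268654, 0.088889×(-2.420368)=-0.215144, 0.074074×(-2.602690)=-0.192792, 0.192593×(-1.647178)=-0.317234, 0.111111×(-2.197225)=-0.244136, 0.162963×(-1.814232)=-0.295653.
Sum = -1.874836, so H' = 1.8748.

1.8748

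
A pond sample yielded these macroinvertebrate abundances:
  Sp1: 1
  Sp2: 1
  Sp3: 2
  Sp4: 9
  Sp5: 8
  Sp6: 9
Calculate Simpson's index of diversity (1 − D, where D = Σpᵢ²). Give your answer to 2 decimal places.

0.74

Total N = 1+1+2+9+8+9 = 30, so the proportions are 0.0333, 0.0333, 0.0667, 0.3, 0.2667, 0.3 (working shown to 4 dp, full precision carried).
D = 0.0333² + 0.0333² + 0.0667² + 0.3² + 0.2667² + 0.3² = 0.0011 + 0.0011 + 0.0044 + 0.0900 + 0.0711 + 0.0900 = 0.2578.
So 1 − D = 0.7422, i.e. 0.74 to 2 decimal places.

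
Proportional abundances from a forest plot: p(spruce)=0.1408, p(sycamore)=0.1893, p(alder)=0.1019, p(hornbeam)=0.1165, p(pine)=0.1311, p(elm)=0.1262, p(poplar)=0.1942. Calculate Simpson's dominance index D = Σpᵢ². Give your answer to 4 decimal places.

0.1504

D = 0.1408² + 0.1893² + 0.1019² + 0.1165² + 0.1311² + 0.1262² + 0.1942² = 0.019825 + 0.035834 + 0.010384 + 0.013572 + 0.017187 + 0.015926 + 0.037714 = 0.150442 (working shown to 6 dp, full precision carried).
To 4 decimal places, D = 0.1504.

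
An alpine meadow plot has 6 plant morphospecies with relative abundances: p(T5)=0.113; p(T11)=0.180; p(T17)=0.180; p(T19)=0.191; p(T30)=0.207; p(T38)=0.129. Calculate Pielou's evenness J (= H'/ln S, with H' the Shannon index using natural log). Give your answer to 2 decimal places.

H' = −Σ pᵢ ln pᵢ = −((-0.2464) + (-0.3087) + (-0.3087) + (-0.3162) + (-0.3260) + (-0.2642)) = 1.7701 (working shown to 4 dp, full precision carried).
With S = 6 species, ln S = 1.7918, so J = 1.7701/1.7918 = 0.9879, i.e. 0.99 to 2 decimal places.

0.99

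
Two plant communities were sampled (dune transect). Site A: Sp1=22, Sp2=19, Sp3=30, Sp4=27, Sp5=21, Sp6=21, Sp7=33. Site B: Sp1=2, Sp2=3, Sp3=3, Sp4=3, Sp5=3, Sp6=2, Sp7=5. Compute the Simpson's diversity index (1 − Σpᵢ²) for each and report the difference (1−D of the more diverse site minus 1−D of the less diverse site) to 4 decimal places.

0.0079

Site A: N=173, proportions 0.1271676, 0.1098266, 0.1734104, 0.1560694, 0.1213873, 0.1213873, 0.1907514, giving 1−D = 0.8514818 (working shown to 7 dp, full precision carried).
Site B: N=21, proportions 0.0952381, 0.1428571, 0.1428571, 0.1428571, 0.1428571, 0.0952381, 0.2380952, giving 1−D = 0.8435374.
Difference = |0.8514818 − 0.8435374| = 0.0079444, i.e. 0.0079 to 4 decimal places.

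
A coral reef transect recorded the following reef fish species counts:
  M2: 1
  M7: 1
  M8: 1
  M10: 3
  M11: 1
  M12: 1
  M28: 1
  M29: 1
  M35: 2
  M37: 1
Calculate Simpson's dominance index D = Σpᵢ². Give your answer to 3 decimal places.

Total N = 1+1+1+3+1+1+1+1+2+1 = 13, so the proportions are 0.07692, 0.07692, 0.07692, 0.23077, 0.07692, 0.07692, 0.07692, 0.07692, 0.15385, 0.07692 (working shown to 5 dp, full precision carried).
D = 0.07692² + 0.07692² + 0.07692² + 0.23077² + 0.07692² + 0.07692² + 0.07692² + 0.07692² + 0.15385² + 0.07692² = 0.00592 + 0.00592 + 0.00592 + 0.05325 + 0.00592 + 0.00592 + 0.00592 + 0.00592 + 0.02367 + 0.00592 = 0.12426.
To 3 decimal places, D = 0.124.

0.124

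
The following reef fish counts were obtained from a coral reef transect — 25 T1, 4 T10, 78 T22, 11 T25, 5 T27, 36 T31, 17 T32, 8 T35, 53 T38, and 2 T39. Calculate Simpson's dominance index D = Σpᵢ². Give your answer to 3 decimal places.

0.198

Total N = 25+4+78+11+5+36+17+8+53+2 = 239, so the proportions are 0.1046, 0.01674, 0.32636, 0.04603, 0.02092, 0.15063, 0.07113, 0.03347, 0.22176, 0.00837 (working shown to 5 dp, full precision carried).
D = 0.1046² + 0.01674² + 0.32636² + 0.04603² + 0.02092² + 0.15063² + 0.07113² + 0.03347² + 0.22176² + 0.00837² = 0.01094 + 0.00028 + 0.10651 + 0.00212 + 0.00044 + 0.02269 + 0.00506 + 0.00112 + 0.04918 + 0.00007 = 0.19840.
To 3 decimal places, D = 0.198.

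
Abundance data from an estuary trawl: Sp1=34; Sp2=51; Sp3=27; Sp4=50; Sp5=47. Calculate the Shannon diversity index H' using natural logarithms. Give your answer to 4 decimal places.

1.5817

Total N = 34+51+27+50+47 = 209, so the proportions are 0.162679, 0.244019, 0.129187, 0.239234, 0.22488 (working shown to 6 dp, full precision carried).
Each pᵢ ln pᵢ term: 0.162679×(-1.815974)=-0.295422, 0.244019×(-1.410509)=-0.344191, 0.129187×(-2.046497)=-0.264380, 0.239234×(-1.430311)=-0.342180, 0.22488×(-1.492187)=-0.335564.
Sum = -1.581736, so H' = 1.5817.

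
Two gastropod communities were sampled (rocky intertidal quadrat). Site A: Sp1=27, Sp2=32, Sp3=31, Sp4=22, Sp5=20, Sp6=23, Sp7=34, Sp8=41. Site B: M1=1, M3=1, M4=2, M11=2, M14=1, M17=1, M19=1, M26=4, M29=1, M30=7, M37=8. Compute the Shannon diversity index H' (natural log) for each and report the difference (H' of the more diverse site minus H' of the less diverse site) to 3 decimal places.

0.016

Site A: N=230, proportions 0.11739, 0.13913, 0.13478, 0.09565, 0.08696, 0.1, 0.14783, 0.17826, giving H' = 2.05316 (working shown to 5 dp, full precision carried).
Site B: N=29, proportions 0.03448, 0.03448, 0.06897, 0.06897, 0.03448, 0.03448, 0.03448, 0.13793, 0.03448, 0.24138, 0.27586, giving H' = 2.03713.
Difference = |2.05316 − 2.03713| = 0.01603, i.e. 0.016 to 3 decimal places.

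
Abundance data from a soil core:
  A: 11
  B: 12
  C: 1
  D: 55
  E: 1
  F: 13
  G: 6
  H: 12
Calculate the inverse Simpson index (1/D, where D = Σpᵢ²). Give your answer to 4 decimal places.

3.3840

Total N = 11+12+1+55+1+13+6+12 = 111, so the proportions are 0.0990991, 0.10810811, 0.00900901, 0.4954955, 0.00900901, 0.11711712, 0.05405405, 0.10810811 (working shown to 8 dp, full precision carried).
D = 0.0990991² + 0.10810811² + 0.00900901² + 0.4954955² + 0.00900901² + 0.11711712² + 0.05405405² + 0.10810811² = 0.00982063 + 0.01168736 + 0.00008116 + 0.24551579 + 0.00008116 + 0.01371642 + 0.00292184 + 0.01168736 = 0.29551173.
So 1/D = 3.383960, i.e. 3.3840 to 4 decimal places.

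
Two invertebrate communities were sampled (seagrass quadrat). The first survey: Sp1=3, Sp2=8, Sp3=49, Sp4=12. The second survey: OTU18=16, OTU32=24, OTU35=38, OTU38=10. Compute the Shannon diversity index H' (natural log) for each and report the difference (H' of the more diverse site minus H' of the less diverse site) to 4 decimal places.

The first survey: N=72, proportions 0.041667, 0.111111, 0.680556, 0.166667, giving H' = 0.937091 (working shown to 6 dp, full precision carried).
The second survey: N=88, proportions 0.181818, 0.272727, 0.431818, 0.113636, giving H' = 1.274055.
Difference = |0.937091 − 1.274055| = 0.336964, i.e. 0.3370 to 4 decimal places.

0.3370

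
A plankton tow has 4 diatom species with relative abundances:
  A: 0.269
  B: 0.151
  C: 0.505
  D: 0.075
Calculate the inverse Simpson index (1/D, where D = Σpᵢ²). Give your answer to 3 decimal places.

D = 0.269² + 0.151² + 0.505² + 0.075² = 0.072361 + 0.022801 + 0.255025 + 0.005625 = 0.355812 (working shown to 6 dp, full precision carried).
So 1/D = 2.81047, i.e. 2.810 to 3 decimal places.

2.810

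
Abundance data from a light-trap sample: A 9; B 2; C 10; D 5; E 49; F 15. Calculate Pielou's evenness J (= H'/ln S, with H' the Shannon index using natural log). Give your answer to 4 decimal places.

Total N = 9+2+10+5+49+15 = 90, so the proportions are 0.1, 0.022222, 0.111111, 0.055556, 0.544444, 0.166667 (working shown to 6 dp, full precision carried).
H' = −Σ pᵢ ln pᵢ = −((-0.230259) + (-0.084592) + (-0.244136) + (-0.160576) + (-0.331016) + (-0.298627)) = 1.349206.
With S = 6 species, ln S = 1.791759, so J = 1.349206/1.791759 = 0.753006, i.e. 0.7530 to 4 decimal places.

0.7530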